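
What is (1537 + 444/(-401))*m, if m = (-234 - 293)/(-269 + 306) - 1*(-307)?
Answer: 6671352976/14837 ≈ 4.4964e+5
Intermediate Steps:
m = 10832/37 (m = -527/37 + 307 = 10832/37 ≈ 292.76)
(1537 + 444/(-401))*m = (1537 + 444/(-401))*(10832/37) = (1537 + 444*(-1/401))*(10832/37) = (1537 - 444/401)*(10832/37) = (615893/401)*(10832/37) = 6671352976/14837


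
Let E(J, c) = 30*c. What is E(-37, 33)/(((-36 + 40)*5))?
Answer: 99/2 ≈ 49.500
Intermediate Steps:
E(-37, 33)/(((-36 + 40)*5)) = (30*33)/(((-36 + 40)*5)) = 990/((4*5)) = 990/20 = 990*(1/20) = 99/2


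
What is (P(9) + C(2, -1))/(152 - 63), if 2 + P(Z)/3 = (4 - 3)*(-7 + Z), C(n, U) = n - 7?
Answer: -5/89 ≈ -0.056180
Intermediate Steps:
C(n, U) = -7 + n
P(Z) = -27 + 3*Z (P(Z) = -6 + 3*((4 - 3)*(-7 + Z)) = -6 + 3*(1*(-7 + Z)) = -6 + 3*(-7 + Z) = -6 + (-21 + 3*Z) = -27 + 3*Z)
(P(9) + C(2, -1))/(152 - 63) = ((-27 + 3*9) + (-7 + 2))/(152 - 63) = ((-27 + 27) - 5)/89 = (0 - 5)*(1/89) = -5*1/89 = -5/89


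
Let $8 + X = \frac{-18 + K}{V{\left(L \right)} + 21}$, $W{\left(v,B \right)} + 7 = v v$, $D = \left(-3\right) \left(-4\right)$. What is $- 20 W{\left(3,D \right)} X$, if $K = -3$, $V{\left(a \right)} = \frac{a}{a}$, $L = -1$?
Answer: $\frac{3940}{11} \approx 358.18$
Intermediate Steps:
$V{\left(a \right)} = 1$
$D = 12$
$W{\left(v,B \right)} = -7 + v^{2}$ ($W{\left(v,B \right)} = -7 + v v = -7 + v^{2}$)
$X = - \frac{197}{22}$ ($X = -8 + \frac{-18 - 3}{1 + 21} = -8 - \frac{21}{22} = - \frac{197}{22} \approx -8.9545$)
$- 20 W{\left(3,D \right)} X = - 20 \left(-7 + 3^{2}\right) \left(- \frac{197}{22}\right) = - 20 \left(-7 + 9\right) \left(- \frac{197}{22}\right) = \left(-20\right) 2 \left(- \frac{197}{22}\right) = \left(-40\right) \left(- \frac{197}{22}\right) = \frac{3940}{11}$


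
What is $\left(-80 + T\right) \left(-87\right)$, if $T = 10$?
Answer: $6090$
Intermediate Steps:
$\left(-80 + T\right) \left(-87\right) = \left(-80 + 10\right) \left(-87\right) = \left(-70\right) \left(-87\right) = 6090$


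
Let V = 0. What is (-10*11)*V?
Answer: 0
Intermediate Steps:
(-10*11)*V = -10*11*0 = -110*0 = 0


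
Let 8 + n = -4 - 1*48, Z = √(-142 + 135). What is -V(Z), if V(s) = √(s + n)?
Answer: -√(-60 + I*√7) ≈ -0.17074 - 7.7478*I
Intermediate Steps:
Z = I*√7 (Z = √(-7) = I*√7 ≈ 2.6458*I)
n = -60 (n = -8 + (-4 - 1*48) = -8 + (-4 - 48) = -8 - 52 = -60)
V(s) = √(-60 + s) (V(s) = √(s - 60) = √(-60 + s))
-V(Z) = -√(-60 + I*√7)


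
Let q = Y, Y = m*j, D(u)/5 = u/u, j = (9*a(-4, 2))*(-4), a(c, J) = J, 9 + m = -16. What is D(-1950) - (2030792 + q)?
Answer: -2032587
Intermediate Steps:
m = -25 (m = -9 - 16 = -25)
j = -72 (j = (9*2)*(-4) = 18*(-4) = -72)
D(u) = 5 (D(u) = 5*(u/u) = 5*1 = 5)
Y = 1800 (Y = -25*(-72) = 1800)
q = 1800
D(-1950) - (2030792 + q) = 5 - (2030792 + 1800) = 5 - 1*2032592 = 5 - 2032592 = -2032587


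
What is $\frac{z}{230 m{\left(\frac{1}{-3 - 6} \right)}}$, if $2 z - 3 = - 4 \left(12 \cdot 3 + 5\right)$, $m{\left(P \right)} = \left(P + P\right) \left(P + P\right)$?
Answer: $- \frac{567}{80} \approx -7.0875$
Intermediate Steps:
$m{\left(P \right)} = 4 P^{2}$ ($m{\left(P \right)} = 2 P 2 P = 4 P^{2}$)
$z = - \frac{161}{2}$ ($z = \frac{3}{2} + \frac{\left(-4\right) \left(12 \cdot 3 + 5\right)}{2} = \frac{3}{2} + \frac{\left(-4\right) \left(36 + 5\right)}{2} = \frac{3}{2} + \frac{\left(-4\right) 41}{2} = \frac{3}{2} + \frac{1}{2} \left(-164\right) = \frac{3}{2} - 82 = - \frac{161}{2} \approx -80.5$)
$\frac{z}{230 m{\left(\frac{1}{-3 - 6} \right)}} = - \frac{161}{2 \cdot 230 \cdot 4 \left(\frac{1}{-3 - 6}\right)^{2}} = - \frac{161}{2 \cdot 230 \cdot 4 \left(\frac{1}{-9}\right)^{2}} = - \frac{161}{2 \cdot 230 \cdot 4 \left(- \frac{1}{9}\right)^{2}} = - \frac{161}{2 \cdot 230 \cdot 4 \cdot \frac{1}{81}} = - \frac{161}{2 \cdot 230 \cdot \frac{4}{81}} = - \frac{161}{2 \cdot \frac{920}{81}} = \left(- \frac{161}{2}\right) \frac{81}{920} = - \frac{567}{80}$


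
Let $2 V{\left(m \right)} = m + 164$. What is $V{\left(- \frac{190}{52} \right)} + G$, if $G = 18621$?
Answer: $\frac{972461}{52} \approx 18701.0$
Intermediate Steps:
$V{\left(m \right)} = 82 + \frac{m}{2}$ ($V{\left(m \right)} = \frac{m + 164}{2} = \frac{164 + m}{2} = 82 + \frac{m}{2}$)
$V{\left(- \frac{190}{52} \right)} + G = \left(82 + \frac{\left(-190\right) \frac{1}{52}}{2}\right) + 18621 = \left(82 + \frac{1}{2} \left(- \frac{95}{26}\right)\right) + 18621 = \left(82 - \frac{95}{52}\right) + 18621 = \frac{4169}{52} + 18621 = \frac{972461}{52}$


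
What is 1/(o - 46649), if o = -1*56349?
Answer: -1/102998 ≈ -9.7089e-6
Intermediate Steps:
o = -56349
1/(o - 46649) = 1/(-56349 - 46649) = 1/(-102998) = -1/102998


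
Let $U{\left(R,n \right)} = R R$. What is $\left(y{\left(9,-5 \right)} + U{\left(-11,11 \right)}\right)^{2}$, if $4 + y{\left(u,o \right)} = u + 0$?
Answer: $15876$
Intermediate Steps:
$U{\left(R,n \right)} = R^{2}$
$y{\left(u,o \right)} = -4 + u$ ($y{\left(u,o \right)} = -4 + \left(u + 0\right) = -4 + u$)
$\left(y{\left(9,-5 \right)} + U{\left(-11,11 \right)}\right)^{2} = \left(\left(-4 + 9\right) + \left(-11\right)^{2}\right)^{2} = \left(5 + 121\right)^{2} = 126^{2} = 15876$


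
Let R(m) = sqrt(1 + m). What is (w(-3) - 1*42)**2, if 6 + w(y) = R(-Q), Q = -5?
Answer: (48 - sqrt(6))**2 ≈ 2074.8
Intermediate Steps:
w(y) = -6 + sqrt(6) (w(y) = -6 + sqrt(1 - 1*(-5)) = -6 + sqrt(1 + 5) = -6 + sqrt(6))
(w(-3) - 1*42)**2 = ((-6 + sqrt(6)) - 1*42)**2 = ((-6 + sqrt(6)) - 42)**2 = (-48 + sqrt(6))**2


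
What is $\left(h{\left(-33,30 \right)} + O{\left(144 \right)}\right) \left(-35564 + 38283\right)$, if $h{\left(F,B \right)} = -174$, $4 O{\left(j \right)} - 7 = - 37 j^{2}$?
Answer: $- \frac{2087977199}{4} \approx -5.2199 \cdot 10^{8}$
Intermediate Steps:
$O{\left(j \right)} = \frac{7}{4} - \frac{37 j^{2}}{4}$ ($O{\left(j \right)} = \frac{7}{4} + \frac{\left(-37\right) j^{2}}{4} = \frac{7}{4} - \frac{37 j^{2}}{4}$)
$\left(h{\left(-33,30 \right)} + O{\left(144 \right)}\right) \left(-35564 + 38283\right) = \left(-174 + \left(\frac{7}{4} - \frac{37 \cdot 144^{2}}{4}\right)\right) \left(-35564 + 38283\right) = \left(-174 + \left(\frac{7}{4} - 191808\right)\right) 2719 = \left(-174 - \frac{767225}{4}\right) 2719 = \left(- \frac{767921}{4}\right) 2719 = - \frac{2087977199}{4}$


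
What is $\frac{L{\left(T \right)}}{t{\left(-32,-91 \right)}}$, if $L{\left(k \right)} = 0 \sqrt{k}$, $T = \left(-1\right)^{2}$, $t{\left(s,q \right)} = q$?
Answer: $0$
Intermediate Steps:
$T = 1$
$L{\left(k \right)} = 0$
$\frac{L{\left(T \right)}}{t{\left(-32,-91 \right)}} = \frac{0}{-91} = 0 \left(- \frac{1}{91}\right) = 0$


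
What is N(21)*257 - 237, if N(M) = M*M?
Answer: 113100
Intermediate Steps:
N(M) = M²
N(21)*257 - 237 = 21²*257 - 237 = 441*257 - 237 = 113337 - 237 = 113100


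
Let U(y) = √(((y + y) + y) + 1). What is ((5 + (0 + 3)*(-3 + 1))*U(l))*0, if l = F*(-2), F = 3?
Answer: 0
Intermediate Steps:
l = -6 (l = 3*(-2) = -6)
U(y) = √(1 + 3*y) (U(y) = √((2*y + y) + 1) = √(3*y + 1) = √(1 + 3*y))
((5 + (0 + 3)*(-3 + 1))*U(l))*0 = ((5 + (0 + 3)*(-3 + 1))*√(1 + 3*(-6)))*0 = ((5 + 3*(-2))*√(1 - 18))*0 = ((5 - 6)*√(-17))*0 = -I*√17*0 = 0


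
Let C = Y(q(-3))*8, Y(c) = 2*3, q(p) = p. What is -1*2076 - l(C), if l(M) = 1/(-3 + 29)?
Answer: -53977/26 ≈ -2076.0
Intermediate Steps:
Y(c) = 6
C = 48 (C = 6*8 = 48)
l(M) = 1/26
-1*2076 - l(C) = -1*2076 - 1*1/26 = -2076 - 1/26 = -53977/26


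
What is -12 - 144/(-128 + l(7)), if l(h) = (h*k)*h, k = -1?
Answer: -660/59 ≈ -11.186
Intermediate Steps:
l(h) = -h**2 (l(h) = (h*(-1))*h = (-h)*h = -h**2)
-12 - 144/(-128 + l(7)) = -12 - 144/(-128 - 1*7**2) = -12 - 144/(-128 - 1*49) = -12 - 144/(-128 - 49) = -12 - 144/(-177) = -12 - 144*(-1/177) = -12 + 48/59 = -660/59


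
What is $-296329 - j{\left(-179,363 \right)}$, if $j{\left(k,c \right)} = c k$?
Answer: $-231352$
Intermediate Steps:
$-296329 - j{\left(-179,363 \right)} = -296329 - 363 \left(-179\right) = -296329 - -64977 = -296329 + 64977 = -231352$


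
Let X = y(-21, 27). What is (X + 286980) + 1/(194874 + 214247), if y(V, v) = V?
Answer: 117400953040/409121 ≈ 2.8696e+5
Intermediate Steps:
X = -21
(X + 286980) + 1/(194874 + 214247) = (-21 + 286980) + 1/(194874 + 214247) = 286959 + 1/409121 = 117400953040/409121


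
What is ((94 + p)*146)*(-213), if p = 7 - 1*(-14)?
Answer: -3576270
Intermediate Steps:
p = 21 (p = 7 + 14 = 21)
((94 + p)*146)*(-213) = ((94 + 21)*146)*(-213) = (115*146)*(-213) = 16790*(-213) = -3576270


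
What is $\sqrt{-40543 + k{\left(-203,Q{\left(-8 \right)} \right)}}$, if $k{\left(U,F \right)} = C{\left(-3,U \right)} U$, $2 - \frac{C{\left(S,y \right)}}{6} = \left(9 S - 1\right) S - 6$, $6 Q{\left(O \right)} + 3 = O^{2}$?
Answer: $5 \sqrt{2081} \approx 228.09$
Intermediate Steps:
$Q{\left(O \right)} = - \frac{1}{2} + \frac{O^{2}}{6}$
$C{\left(S,y \right)} = 48 - 6 S \left(-1 + 9 S\right)$ ($C{\left(S,y \right)} = 12 - 6 \left(\left(9 S - 1\right) S - 6\right) = 12 - 6 \left(\left(-1 + 9 S\right) S - 6\right) = 12 - 6 \left(S \left(-1 + 9 S\right) - 6\right) = 12 - 6 \left(-6 + S \left(-1 + 9 S\right)\right) = 12 - \left(-36 + 6 S \left(-1 + 9 S\right)\right) = 48 - 6 S \left(-1 + 9 S\right)$)
$k{\left(U,F \right)} = - 456 U$ ($k{\left(U,F \right)} = \left(48 - 54 \left(-3\right)^{2} + 6 \left(-3\right)\right) U = \left(48 - 486 - 18\right) U = - 456 U$)
$\sqrt{-40543 + k{\left(-203,Q{\left(-8 \right)} \right)}} = \sqrt{-40543 - -92568} = \sqrt{-40543 + 92568} = \sqrt{52025} = 5 \sqrt{2081}$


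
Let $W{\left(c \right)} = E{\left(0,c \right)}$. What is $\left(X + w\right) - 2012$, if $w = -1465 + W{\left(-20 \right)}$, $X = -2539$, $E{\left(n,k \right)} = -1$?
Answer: $-6017$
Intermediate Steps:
$W{\left(c \right)} = -1$
$w = -1466$ ($w = -1465 - 1 = -1466$)
$\left(X + w\right) - 2012 = \left(-2539 - 1466\right) - 2012 = -4005 - 2012 = -6017$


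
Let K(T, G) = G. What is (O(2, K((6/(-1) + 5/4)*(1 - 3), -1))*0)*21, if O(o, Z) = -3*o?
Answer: 0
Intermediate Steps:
(O(2, K((6/(-1) + 5/4)*(1 - 3), -1))*0)*21 = (-3*2*0)*21 = -6*0*21 = 0*21 = 0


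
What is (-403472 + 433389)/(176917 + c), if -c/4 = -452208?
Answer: 29917/1985749 ≈ 0.015066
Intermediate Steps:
c = 1808832 (c = -4*(-452208) = 1808832)
(-403472 + 433389)/(176917 + c) = (-403472 + 433389)/(176917 + 1808832) = 29917/1985749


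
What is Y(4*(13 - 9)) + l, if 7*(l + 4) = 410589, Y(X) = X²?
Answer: 412353/7 ≈ 58908.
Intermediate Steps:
l = 410561/7 (l = -4 + (⅐)*410589 = -4 + 410589/7 = 410561/7 ≈ 58652.)
Y(4*(13 - 9)) + l = (4*(13 - 9))² + 410561/7 = (4*4)² + 410561/7 = 16² + 410561/7 = 256 + 410561/7 = 412353/7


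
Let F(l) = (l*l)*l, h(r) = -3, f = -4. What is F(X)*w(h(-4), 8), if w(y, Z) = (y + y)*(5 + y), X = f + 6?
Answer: -96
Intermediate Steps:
X = 2 (X = -4 + 6 = 2)
F(l) = l³ (F(l) = l²*l = l³)
w(y, Z) = 2*y*(5 + y) (w(y, Z) = (2*y)*(5 + y) = 2*y*(5 + y))
F(X)*w(h(-4), 8) = 2³*(2*(-3)*(5 - 3)) = 8*(2*(-3)*2) = 8*(-12) = -96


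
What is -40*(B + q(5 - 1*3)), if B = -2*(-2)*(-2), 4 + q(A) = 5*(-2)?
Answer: 880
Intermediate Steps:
q(A) = -14 (q(A) = -4 + 5*(-2) = -4 - 10 = -14)
B = -8 (B = 4*(-2) = -8)
-40*(B + q(5 - 1*3)) = -40*(-8 - 14) = -40*(-22) = 880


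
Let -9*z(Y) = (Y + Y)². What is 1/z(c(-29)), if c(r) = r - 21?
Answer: -9/10000 ≈ -0.00090000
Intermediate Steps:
c(r) = -21 + r
z(Y) = -4*Y²/9 (z(Y) = -(Y + Y)²/9 = -4*Y²/9)
1/z(c(-29)) = 1/(-4*(-21 - 29)²/9) = 1/(-4/9*(-50)²) = 1/(-4/9*2500) = 1/(-10000/9) = -9/10000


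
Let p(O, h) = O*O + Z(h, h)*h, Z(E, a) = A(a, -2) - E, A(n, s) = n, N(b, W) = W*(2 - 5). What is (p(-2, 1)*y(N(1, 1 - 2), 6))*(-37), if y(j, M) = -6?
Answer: 888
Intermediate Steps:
N(b, W) = -3*W (N(b, W) = W*(-3) = -3*W)
Z(E, a) = a - E
p(O, h) = O² (p(O, h) = O*O + (h - h)*h = O² + 0*h = O² + 0 = O²)
(p(-2, 1)*y(N(1, 1 - 2), 6))*(-37) = ((-2)²*(-6))*(-37) = (4*(-6))*(-37) = -24*(-37) = 888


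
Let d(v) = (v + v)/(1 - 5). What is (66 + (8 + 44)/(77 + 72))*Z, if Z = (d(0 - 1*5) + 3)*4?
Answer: 217492/149 ≈ 1459.7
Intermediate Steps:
d(v) = -v/2 (d(v) = (2*v)/(-4) = (2*v)*(-1/4) = -v/2)
Z = 22 (Z = (-(0 - 1*5)/2 + 3)*4 = (-(0 - 5)/2 + 3)*4 = (-1/2*(-5) + 3)*4 = (5/2 + 3)*4 = (11/2)*4 = 22)
(66 + (8 + 44)/(77 + 72))*Z = (66 + (8 + 44)/(77 + 72))*22 = (66 + 52/149)*22 = (9886/149)*22 = 217492/149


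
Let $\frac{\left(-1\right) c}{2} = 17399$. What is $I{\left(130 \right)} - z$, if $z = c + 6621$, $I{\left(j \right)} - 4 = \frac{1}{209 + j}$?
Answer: $\frac{9553360}{339} \approx 28181.0$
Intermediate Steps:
$c = -34798$ ($c = \left(-2\right) 17399 = -34798$)
$I{\left(j \right)} = 4 + \frac{1}{209 + j}$
$z = -28177$ ($z = -34798 + 6621 = -28177$)
$I{\left(130 \right)} - z = \frac{837 + 4 \cdot 130}{209 + 130} - -28177 = \frac{837 + 520}{339} + 28177 = \frac{1}{339} \cdot 1357 + 28177 = \frac{1357}{339} + 28177 = \frac{9553360}{339}$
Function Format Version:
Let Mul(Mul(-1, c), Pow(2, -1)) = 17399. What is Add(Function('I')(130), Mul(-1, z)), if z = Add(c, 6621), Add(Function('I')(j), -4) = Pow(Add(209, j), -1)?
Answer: Rational(9553360, 339) ≈ 28181.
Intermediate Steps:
c = -34798 (c = Mul(-2, 17399) = -34798)
Function('I')(j) = Add(4, Pow(Add(209, j), -1))
z = -28177 (z = Add(-34798, 6621) = -28177)
Add(Function('I')(130), Mul(-1, z)) = Add(Mul(Pow(Add(209, 130), -1), Add(837, Mul(4, 130))), Mul(-1, -28177)) = Add(Mul(Pow(339, -1), Add(837, 520)), 28177) = Add(Mul(Rational(1, 339), 1357), 28177) = Add(Rational(1357, 339), 28177) = Rational(9553360, 339)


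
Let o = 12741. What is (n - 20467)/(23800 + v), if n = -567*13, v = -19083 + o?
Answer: -13919/8729 ≈ -1.5946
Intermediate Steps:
v = -6342 (v = -19083 + 12741 = -6342)
n = -7371
(n - 20467)/(23800 + v) = (-7371 - 20467)/(23800 - 6342) = -27838/17458 = -27838*1/17458 = -13919/8729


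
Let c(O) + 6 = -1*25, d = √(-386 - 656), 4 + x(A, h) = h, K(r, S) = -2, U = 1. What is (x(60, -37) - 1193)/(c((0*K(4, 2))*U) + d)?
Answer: 38254/2003 + 1234*I*√1042/2003 ≈ 19.098 + 19.887*I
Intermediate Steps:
x(A, h) = -4 + h
d = I*√1042 (d = √(-1042) = I*√1042 ≈ 32.28*I)
c(O) = -31 (c(O) = -6 - 1*25 = -6 - 25 = -31)
(x(60, -37) - 1193)/(c((0*K(4, 2))*U) + d) = ((-4 - 37) - 1193)/(-31 + I*√1042) = (-41 - 1193)/(-31 + I*√1042) = -1234/(-31 + I*√1042)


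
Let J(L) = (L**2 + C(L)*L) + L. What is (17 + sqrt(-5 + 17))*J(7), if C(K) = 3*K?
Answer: 3451 + 406*sqrt(3) ≈ 4154.2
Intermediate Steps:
J(L) = L + 4*L**2 (J(L) = (L**2 + (3*L)*L) + L = (L**2 + 3*L**2) + L = 4*L**2 + L = L + 4*L**2)
(17 + sqrt(-5 + 17))*J(7) = (17 + sqrt(-5 + 17))*(7*(1 + 4*7)) = (17 + sqrt(12))*(7*(1 + 28)) = (17 + 2*sqrt(3))*(7*29) = (17 + 2*sqrt(3))*203 = 3451 + 406*sqrt(3)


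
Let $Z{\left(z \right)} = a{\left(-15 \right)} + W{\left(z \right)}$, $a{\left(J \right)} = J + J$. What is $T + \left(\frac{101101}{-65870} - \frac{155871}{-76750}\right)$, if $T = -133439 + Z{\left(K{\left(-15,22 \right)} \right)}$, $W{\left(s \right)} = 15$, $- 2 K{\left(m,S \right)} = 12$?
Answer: $- \frac{4819122799957}{36110875} \approx -1.3345 \cdot 10^{5}$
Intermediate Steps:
$a{\left(J \right)} = 2 J$
$K{\left(m,S \right)} = -6$ ($K{\left(m,S \right)} = \left(- \frac{1}{2}\right) 12 = -6$)
$Z{\left(z \right)} = -15$ ($Z{\left(z \right)} = 2 \left(-15\right) + 15 = -30 + 15 = -15$)
$T = -133454$ ($T = -133439 - 15 = -133454$)
$T + \left(\frac{101101}{-65870} - \frac{155871}{-76750}\right) = -133454 + \left(\frac{101101}{-65870} - \frac{155871}{-76750}\right) = -133454 + \left(101101 \left(- \frac{1}{65870}\right) - - \frac{155871}{76750}\right) = -133454 + \left(- \frac{14443}{9410} + \frac{155871}{76750}\right) = -133454 + \frac{17912293}{36110875} = - \frac{4819122799957}{36110875}$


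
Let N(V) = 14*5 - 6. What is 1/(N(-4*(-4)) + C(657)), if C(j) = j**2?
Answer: 1/431713 ≈ 2.3164e-6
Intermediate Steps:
N(V) = 64 (N(V) = 70 - 6 = 64)
1/(N(-4*(-4)) + C(657)) = 1/(64 + 657**2) = 1/(64 + 431649) = 1/431713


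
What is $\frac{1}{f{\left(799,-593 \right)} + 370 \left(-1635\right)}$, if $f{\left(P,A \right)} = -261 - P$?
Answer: $- \frac{1}{606010} \approx -1.6501 \cdot 10^{-6}$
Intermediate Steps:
$\frac{1}{f{\left(799,-593 \right)} + 370 \left(-1635\right)} = \frac{1}{\left(-261 - 799\right) + 370 \left(-1635\right)} = \frac{1}{\left(-261 - 799\right) - 604950} = \frac{1}{-1060 - 604950} = \frac{1}{-606010} = - \frac{1}{606010}$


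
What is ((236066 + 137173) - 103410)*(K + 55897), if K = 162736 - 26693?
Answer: 51790978260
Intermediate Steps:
K = 136043
((236066 + 137173) - 103410)*(K + 55897) = ((236066 + 137173) - 103410)*(136043 + 55897) = (373239 - 103410)*191940 = 269829*191940 = 51790978260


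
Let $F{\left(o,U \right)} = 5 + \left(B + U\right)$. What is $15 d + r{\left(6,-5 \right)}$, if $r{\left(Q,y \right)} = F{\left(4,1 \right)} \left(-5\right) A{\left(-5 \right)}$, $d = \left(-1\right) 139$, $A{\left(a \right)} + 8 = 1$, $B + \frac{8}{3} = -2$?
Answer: $- \frac{6115}{3} \approx -2038.3$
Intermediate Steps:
$B = - \frac{14}{3}$ ($B = - \frac{8}{3} - 2 = - \frac{14}{3} \approx -4.6667$)
$A{\left(a \right)} = -7$ ($A{\left(a \right)} = -8 + 1 = -7$)
$d = -139$
$F{\left(o,U \right)} = \frac{1}{3} + U$ ($F{\left(o,U \right)} = 5 + \left(- \frac{14}{3} + U\right) = \frac{1}{3} + U$)
$r{\left(Q,y \right)} = \frac{140}{3}$ ($r{\left(Q,y \right)} = \left(\frac{1}{3} + 1\right) \left(-5\right) \left(-7\right) = \frac{4}{3} \left(-5\right) \left(-7\right) = \left(- \frac{20}{3}\right) \left(-7\right) = \frac{140}{3}$)
$15 d + r{\left(6,-5 \right)} = 15 \left(-139\right) + \frac{140}{3} = -2085 + \frac{140}{3} = - \frac{6115}{3}$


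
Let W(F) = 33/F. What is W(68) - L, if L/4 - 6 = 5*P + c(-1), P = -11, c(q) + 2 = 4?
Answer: 12817/68 ≈ 188.49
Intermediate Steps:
c(q) = 2 (c(q) = -2 + 4 = 2)
L = -188 (L = 24 + 4*(5*(-11) + 2) = 24 + 4*(-55 + 2) = 24 + 4*(-53) = 24 - 212 = -188)
W(68) - L = 33/68 - 1*(-188) = 33*(1/68) + 188 = 33/68 + 188 = 12817/68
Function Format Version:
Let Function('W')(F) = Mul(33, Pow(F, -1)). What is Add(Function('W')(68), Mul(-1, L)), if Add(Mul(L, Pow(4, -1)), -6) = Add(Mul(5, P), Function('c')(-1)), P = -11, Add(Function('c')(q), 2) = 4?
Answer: Rational(12817, 68) ≈ 188.49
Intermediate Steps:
Function('c')(q) = 2 (Function('c')(q) = Add(-2, 4) = 2)
L = -188 (L = Add(24, Mul(4, Add(Mul(5, -11), 2))) = Add(24, Mul(4, Add(-55, 2))) = Add(24, Mul(4, -53)) = Add(24, -212) = -188)
Add(Function('W')(68), Mul(-1, L)) = Add(Mul(33, Pow(68, -1)), Mul(-1, -188)) = Add(Mul(33, Rational(1, 68)), 188) = Add(Rational(33, 68), 188) = Rational(12817, 68)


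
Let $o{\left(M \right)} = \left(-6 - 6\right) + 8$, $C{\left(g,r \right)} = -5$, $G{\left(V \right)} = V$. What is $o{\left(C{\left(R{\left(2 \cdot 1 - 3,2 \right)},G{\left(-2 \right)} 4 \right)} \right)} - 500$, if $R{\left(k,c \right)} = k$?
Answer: $-504$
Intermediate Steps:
$o{\left(M \right)} = -4$ ($o{\left(M \right)} = -12 + 8 = -4$)
$o{\left(C{\left(R{\left(2 \cdot 1 - 3,2 \right)},G{\left(-2 \right)} 4 \right)} \right)} - 500 = -4 - 500 = -504$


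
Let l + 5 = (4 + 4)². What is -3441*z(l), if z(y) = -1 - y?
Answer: 206460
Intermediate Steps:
l = 59 (l = -5 + (4 + 4)² = -5 + 8² = -5 + 64 = 59)
-3441*z(l) = -3441*(-1 - 1*59) = -3441*(-1 - 59) = -3441*(-60) = 206460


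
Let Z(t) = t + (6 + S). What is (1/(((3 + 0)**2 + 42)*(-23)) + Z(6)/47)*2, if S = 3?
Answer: 35096/55131 ≈ 0.63659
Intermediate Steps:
Z(t) = 9 + t (Z(t) = t + (6 + 3) = t + 9 = 9 + t)
(1/(((3 + 0)**2 + 42)*(-23)) + Z(6)/47)*2 = (1/(((3 + 0)**2 + 42)*(-23)) + (9 + 6)/47)*2 = (-1/23/(3**2 + 42) + 15*(1/47))*2 = (-1/23/(9 + 42) + 15/47)*2 = (-1/23/51 + 15/47)*2 = ((1/51)*(-1/23) + 15/47)*2 = (-1/1173 + 15/47)*2 = (17548/55131)*2 = 35096/55131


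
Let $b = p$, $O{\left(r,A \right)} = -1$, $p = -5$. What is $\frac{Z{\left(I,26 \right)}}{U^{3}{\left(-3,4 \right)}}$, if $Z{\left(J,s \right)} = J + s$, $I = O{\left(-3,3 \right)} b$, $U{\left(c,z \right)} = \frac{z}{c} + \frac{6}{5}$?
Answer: $- \frac{104625}{8} \approx -13078.0$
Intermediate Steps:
$U{\left(c,z \right)} = \frac{6}{5} + \frac{z}{c}$ ($U{\left(c,z \right)} = \frac{z}{c} + 6 \cdot \frac{1}{5} = \frac{z}{c} + \frac{6}{5} = \frac{6}{5} + \frac{z}{c}$)
$b = -5$
$I = 5$ ($I = \left(-1\right) \left(-5\right) = 5$)
$\frac{Z{\left(I,26 \right)}}{U^{3}{\left(-3,4 \right)}} = \frac{5 + 26}{\left(\frac{6}{5} + \frac{4}{-3}\right)^{3}} = \frac{31}{\left(\frac{6}{5} + 4 \left(- \frac{1}{3}\right)\right)^{3}} = \frac{31}{\left(\frac{6}{5} - \frac{4}{3}\right)^{3}} = \frac{31}{\left(- \frac{2}{15}\right)^{3}} = \frac{31}{- \frac{8}{3375}} = 31 \left(- \frac{3375}{8}\right) = - \frac{104625}{8}$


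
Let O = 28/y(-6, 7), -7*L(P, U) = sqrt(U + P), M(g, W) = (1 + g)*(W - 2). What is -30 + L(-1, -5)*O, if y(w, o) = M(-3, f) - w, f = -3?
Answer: -30 - I*sqrt(6)/4 ≈ -30.0 - 0.61237*I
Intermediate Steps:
M(g, W) = (1 + g)*(-2 + W)
L(P, U) = -sqrt(P + U)/7 (L(P, U) = -sqrt(U + P)/7 = -sqrt(P + U)/7)
y(w, o) = 10 - w (y(w, o) = (-2 - 3 - 2*(-3) - 3*(-3)) - w = (-2 - 3 + 6 + 9) - w = 10 - w)
O = 7/4 (O = 28/(10 - 1*(-6)) = 28/(10 + 6) = 28/16 = 28*(1/16) = 7/4 ≈ 1.7500)
-30 + L(-1, -5)*O = -30 - sqrt(-1 - 5)/7*(7/4) = -30 - I*sqrt(6)/7*(7/4) = -30 - I*sqrt(6)/4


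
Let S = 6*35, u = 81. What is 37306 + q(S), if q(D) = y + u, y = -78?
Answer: 37309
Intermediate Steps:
S = 210
q(D) = 3 (q(D) = -78 + 81 = 3)
37306 + q(S) = 37306 + 3 = 37309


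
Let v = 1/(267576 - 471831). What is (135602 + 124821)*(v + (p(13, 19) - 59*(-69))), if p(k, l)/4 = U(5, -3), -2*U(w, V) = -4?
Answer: 12763118969936/12015 ≈ 1.0623e+9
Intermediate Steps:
U(w, V) = 2 (U(w, V) = -½*(-4) = 2)
p(k, l) = 8 (p(k, l) = 4*2 = 8)
v = -1/204255 (v = 1/(-204255) = -1/204255 ≈ -4.8958e-6)
(135602 + 124821)*(v + (p(13, 19) - 59*(-69))) = (135602 + 124821)*(-1/204255 + (8 - 59*(-69))) = 260423*(-1/204255 + (8 + 4071)) = 260423*(-1/204255 + 4079) = 260423*(833156144/204255) = 12763118969936/12015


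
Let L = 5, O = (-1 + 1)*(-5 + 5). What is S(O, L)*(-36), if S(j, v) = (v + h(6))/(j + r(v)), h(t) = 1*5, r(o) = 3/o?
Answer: -600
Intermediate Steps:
O = 0 (O = 0*0 = 0)
h(t) = 5
S(j, v) = (5 + v)/(j + 3/v) (S(j, v) = (v + 5)/(j + 3/v) = (5 + v)/(j + 3/v))
S(O, L)*(-36) = (5*(5 + 5)/(3 + 0*5))*(-36) = (5*10/(3 + 0))*(-36) = (5*10/3)*(-36) = (5*(⅓)*10)*(-36) = (50/3)*(-36) = -600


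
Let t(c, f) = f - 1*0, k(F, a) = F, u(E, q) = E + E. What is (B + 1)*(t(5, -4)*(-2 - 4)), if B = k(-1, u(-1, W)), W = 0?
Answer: 0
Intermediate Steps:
u(E, q) = 2*E
B = -1
t(c, f) = f (t(c, f) = f + 0 = f)
(B + 1)*(t(5, -4)*(-2 - 4)) = (-1 + 1)*(-4*(-2 - 4)) = 0*(-4*(-6)) = 0*24 = 0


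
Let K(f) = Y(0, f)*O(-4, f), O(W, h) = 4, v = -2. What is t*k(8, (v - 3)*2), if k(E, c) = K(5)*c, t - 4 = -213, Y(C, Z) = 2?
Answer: 16720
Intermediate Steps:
K(f) = 8 (K(f) = 2*4 = 8)
t = -209 (t = 4 - 213 = -209)
k(E, c) = 8*c
t*k(8, (v - 3)*2) = -1672*(-2 - 3)*2 = -1672*(-5*2) = -1672*(-10) = -209*(-80) = 16720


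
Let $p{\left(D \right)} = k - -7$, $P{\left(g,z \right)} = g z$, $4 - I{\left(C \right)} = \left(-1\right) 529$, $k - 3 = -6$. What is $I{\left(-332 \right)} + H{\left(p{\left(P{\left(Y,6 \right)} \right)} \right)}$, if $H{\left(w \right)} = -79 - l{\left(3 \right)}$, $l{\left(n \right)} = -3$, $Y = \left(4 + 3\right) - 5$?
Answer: $457$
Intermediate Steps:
$k = -3$ ($k = 3 - 6 = -3$)
$Y = 2$ ($Y = 7 - 5 = 2$)
$I{\left(C \right)} = 533$ ($I{\left(C \right)} = 4 - \left(-1\right) 529 = 4 - -529 = 4 + 529 = 533$)
$p{\left(D \right)} = 4$ ($p{\left(D \right)} = -3 - -7 = -3 + 7 = 4$)
$H{\left(w \right)} = -76$ ($H{\left(w \right)} = -79 - -3 = -79 + 3 = -76$)
$I{\left(-332 \right)} + H{\left(p{\left(P{\left(Y,6 \right)} \right)} \right)} = 533 - 76 = 457$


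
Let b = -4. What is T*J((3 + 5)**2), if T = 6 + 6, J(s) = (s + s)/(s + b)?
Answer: 128/5 ≈ 25.600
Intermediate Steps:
J(s) = 2*s/(-4 + s) (J(s) = (s + s)/(s - 4) = (2*s)/(-4 + s) = 2*s/(-4 + s))
T = 12
T*J((3 + 5)**2) = 12*(2*(3 + 5)**2/(-4 + (3 + 5)**2)) = 12*(2*8**2/(-4 + 8**2)) = 12*(2*64/(-4 + 64)) = 12*(2*64/60) = 12*(2*64*(1/60)) = 12*(32/15) = 128/5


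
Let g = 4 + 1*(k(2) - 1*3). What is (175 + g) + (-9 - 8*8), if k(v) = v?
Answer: 105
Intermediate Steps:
g = 3 (g = 4 + 1*(2 - 1*3) = 4 + 1*(2 - 3) = 4 + 1*(-1) = 4 - 1 = 3)
(175 + g) + (-9 - 8*8) = (175 + 3) + (-9 - 8*8) = 178 + (-9 - 64) = 178 - 73 = 105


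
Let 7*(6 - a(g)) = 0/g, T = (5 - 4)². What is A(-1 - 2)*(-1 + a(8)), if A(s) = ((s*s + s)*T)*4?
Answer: 120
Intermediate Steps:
T = 1 (T = 1² = 1)
a(g) = 6 (a(g) = 6 - 0/g = 6 - ⅐*0 = 6 + 0 = 6)
A(s) = 4*s + 4*s² (A(s) = ((s*s + s)*1)*4 = ((s² + s)*1)*4 = ((s + s²)*1)*4 = (s + s²)*4 = 4*s + 4*s²)
A(-1 - 2)*(-1 + a(8)) = (4*(-1 - 2)*(1 + (-1 - 2)))*(-1 + 6) = (4*(-3)*(1 - 3))*5 = (4*(-3)*(-2))*5 = 24*5 = 120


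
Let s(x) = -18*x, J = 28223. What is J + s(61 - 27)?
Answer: 27611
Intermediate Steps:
J + s(61 - 27) = 28223 - 18*(61 - 27) = 28223 - 18*34 = 28223 - 612 = 27611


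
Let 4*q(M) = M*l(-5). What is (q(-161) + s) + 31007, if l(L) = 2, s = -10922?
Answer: 40009/2 ≈ 20005.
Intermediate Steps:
q(M) = M/2 (q(M) = (M*2)/4 = (2*M)/4 = M/2)
(q(-161) + s) + 31007 = ((1/2)*(-161) - 10922) + 31007 = (-161/2 - 10922) + 31007 = -22005/2 + 31007 = 40009/2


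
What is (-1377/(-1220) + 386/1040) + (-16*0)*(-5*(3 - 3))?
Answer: 9515/6344 ≈ 1.4998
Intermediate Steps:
(-1377/(-1220) + 386/1040) + (-16*0)*(-5*(3 - 3)) = (-1377*(-1/1220) + 386*(1/1040)) + 0*(-5*0) = (1377/1220 + 193/520) + 0*0 = 9515/6344 + 0 = 9515/6344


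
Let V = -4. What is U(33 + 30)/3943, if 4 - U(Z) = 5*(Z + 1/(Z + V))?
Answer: -18354/232637 ≈ -0.078895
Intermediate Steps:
U(Z) = 4 - 5*Z - 5/(-4 + Z) (U(Z) = 4 - 5*(Z + 1/(Z - 4)) = 4 - 5*(Z + 1/(-4 + Z)) = 4 - (5*Z + 5/(-4 + Z)) = 4 + (-5*Z - 5/(-4 + Z)) = 4 - 5*Z - 5/(-4 + Z))
U(33 + 30)/3943 = ((-21 - 5*(33 + 30)² + 24*(33 + 30))/(-4 + (33 + 30)))/3943 = ((-21 - 5*63² + 24*63)/(-4 + 63))*(1/3943) = ((-21 - 5*3969 + 1512)/59)*(1/3943) = ((-21 - 19845 + 1512)/59)*(1/3943) = ((1/59)*(-18354))*(1/3943) = -18354/59*1/3943 = -18354/232637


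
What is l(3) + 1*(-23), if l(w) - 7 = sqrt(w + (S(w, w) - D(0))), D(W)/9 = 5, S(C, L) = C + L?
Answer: -16 + 6*I ≈ -16.0 + 6.0*I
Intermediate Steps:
D(W) = 45 (D(W) = 9*5 = 45)
l(w) = 7 + sqrt(-45 + 3*w) (l(w) = 7 + sqrt(w + ((w + w) - 1*45)) = 7 + sqrt(w + (2*w - 45)) = 7 + sqrt(w + (-45 + 2*w)) = 7 + sqrt(-45 + 3*w))
l(3) + 1*(-23) = (7 + sqrt(-45 + 3*3)) + 1*(-23) = (7 + sqrt(-45 + 9)) - 23 = (7 + sqrt(-36)) - 23 = (7 + 6*I) - 23 = -16 + 6*I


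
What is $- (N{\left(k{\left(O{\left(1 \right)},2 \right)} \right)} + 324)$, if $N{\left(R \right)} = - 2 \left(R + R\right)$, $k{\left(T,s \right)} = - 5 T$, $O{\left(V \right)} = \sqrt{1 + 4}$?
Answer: $-324 - 20 \sqrt{5} \approx -368.72$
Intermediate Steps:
$O{\left(V \right)} = \sqrt{5}$
$N{\left(R \right)} = - 4 R$ ($N{\left(R \right)} = - 2 \cdot 2 R = - 4 R$)
$- (N{\left(k{\left(O{\left(1 \right)},2 \right)} \right)} + 324) = - (- 4 \left(- 5 \sqrt{5}\right) + 324) = - (20 \sqrt{5} + 324) = - (324 + 20 \sqrt{5}) = -324 - 20 \sqrt{5}$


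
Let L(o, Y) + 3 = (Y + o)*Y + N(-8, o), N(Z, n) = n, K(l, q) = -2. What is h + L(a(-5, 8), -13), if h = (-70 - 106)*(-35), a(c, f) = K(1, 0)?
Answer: 6350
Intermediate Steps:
a(c, f) = -2
h = 6160 (h = -176*(-35) = 6160)
L(o, Y) = -3 + o + Y*(Y + o) (L(o, Y) = -3 + ((Y + o)*Y + o) = -3 + (Y*(Y + o) + o) = -3 + (o + Y*(Y + o)) = -3 + o + Y*(Y + o))
h + L(a(-5, 8), -13) = 6160 + (-3 - 2 + (-13)² - 13*(-2)) = 6160 + (-3 - 2 + 169 + 26) = 6160 + 190 = 6350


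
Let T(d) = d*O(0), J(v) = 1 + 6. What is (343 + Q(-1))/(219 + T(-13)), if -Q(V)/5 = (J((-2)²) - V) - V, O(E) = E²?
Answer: 298/219 ≈ 1.3607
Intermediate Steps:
J(v) = 7
T(d) = 0 (T(d) = d*0² = d*0 = 0)
Q(V) = -35 + 10*V (Q(V) = -5*((7 - V) - V) = -5*(7 - 2*V) = -35 + 10*V)
(343 + Q(-1))/(219 + T(-13)) = (343 + (-35 + 10*(-1)))/(219 + 0) = (343 + (-35 - 10))/219 = (343 - 45)*(1/219) = 298*(1/219) = 298/219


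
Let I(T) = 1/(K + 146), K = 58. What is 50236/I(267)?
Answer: 10248144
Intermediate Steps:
I(T) = 1/204 (I(T) = 1/(58 + 146) = 1/204)
50236/I(267) = 50236/(1/204) = 50236*204 = 10248144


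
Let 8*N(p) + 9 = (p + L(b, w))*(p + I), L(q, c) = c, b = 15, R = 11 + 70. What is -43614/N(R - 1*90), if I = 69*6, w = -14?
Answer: 9692/259 ≈ 37.421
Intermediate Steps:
R = 81
I = 414
N(p) = -9/8 + (-14 + p)*(414 + p)/8 (N(p) = -9/8 + ((p - 14)*(p + 414))/8 = -9/8 + ((-14 + p)*(414 + p))/8 = -9/8 + (-14 + p)*(414 + p)/8)
-43614/N(R - 1*90) = -43614/(-5805/8 + 50*(81 - 1*90) + (81 - 1*90)²/8) = -43614/(-5805/8 + 50*(81 - 90) + (81 - 90)²/8) = -43614/(-5805/8 + 50*(-9) + (⅛)*(-9)²) = -43614/(-5805/8 - 450 + (⅛)*81) = -43614/(-5805/8 - 450 + 81/8) = -43614/(-2331/2) = -43614*(-2/2331) = 9692/259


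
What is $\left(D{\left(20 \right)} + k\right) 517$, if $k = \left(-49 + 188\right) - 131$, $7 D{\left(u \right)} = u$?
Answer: $\frac{39292}{7} \approx 5613.1$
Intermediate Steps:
$D{\left(u \right)} = \frac{u}{7}$
$k = 8$ ($k = 139 - 131 = 8$)
$\left(D{\left(20 \right)} + k\right) 517 = \left(\frac{1}{7} \cdot 20 + 8\right) 517 = \left(\frac{20}{7} + 8\right) 517 = \frac{76}{7} \cdot 517 = \frac{39292}{7}$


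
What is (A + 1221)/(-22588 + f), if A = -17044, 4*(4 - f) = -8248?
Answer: 15823/20522 ≈ 0.77103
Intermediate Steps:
f = 2066 (f = 4 - 1/4*(-8248) = 4 + 2062 = 2066)
(A + 1221)/(-22588 + f) = (-17044 + 1221)/(-22588 + 2066) = -15823/(-20522) = -15823*(-1/20522) = 15823/20522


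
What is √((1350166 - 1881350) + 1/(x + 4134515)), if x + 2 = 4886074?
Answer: I*√43222967858964839109/9020587 ≈ 728.82*I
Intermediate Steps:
x = 4886072 (x = -2 + 4886074 = 4886072)
√((1350166 - 1881350) + 1/(x + 4134515)) = √((1350166 - 1881350) + 1/(4886072 + 4134515)) = √(-531184 + 1/9020587) = √(-4791591485007/9020587) = I*√43222967858964839109/9020587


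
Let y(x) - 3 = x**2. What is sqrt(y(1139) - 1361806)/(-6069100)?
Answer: -I*sqrt(64482)/6069100 ≈ -4.184e-5*I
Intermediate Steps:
y(x) = 3 + x**2
sqrt(y(1139) - 1361806)/(-6069100) = sqrt((3 + 1139**2) - 1361806)/(-6069100) = sqrt((3 + 1297321) - 1361806)*(-1/6069100) = sqrt(1297324 - 1361806)*(-1/6069100) = sqrt(-64482)*(-1/6069100) = (I*sqrt(64482))*(-1/6069100) = -I*sqrt(64482)/6069100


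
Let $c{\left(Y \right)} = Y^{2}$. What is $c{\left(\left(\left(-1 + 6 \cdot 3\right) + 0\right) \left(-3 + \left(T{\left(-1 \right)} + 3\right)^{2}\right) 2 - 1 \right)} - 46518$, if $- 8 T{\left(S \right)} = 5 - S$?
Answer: $- \frac{2671343}{64} \approx -41740.0$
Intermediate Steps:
$T{\left(S \right)} = - \frac{5}{8} + \frac{S}{8}$ ($T{\left(S \right)} = - \frac{5 - S}{8} = - \frac{5}{8} + \frac{S}{8}$)
$c{\left(\left(\left(-1 + 6 \cdot 3\right) + 0\right) \left(-3 + \left(T{\left(-1 \right)} + 3\right)^{2}\right) 2 - 1 \right)} - 46518 = \left(\left(\left(-1 + 6 \cdot 3\right) + 0\right) \left(-3 + \left(\left(- \frac{5}{8} + \frac{1}{8} \left(-1\right)\right) + 3\right)^{2}\right) 2 - 1\right)^{2} - 46518 = \left(\left(\left(-1 + 18\right) + 0\right) \left(-3 + \left(\left(- \frac{5}{8} - \frac{1}{8}\right) + 3\right)^{2}\right) 2 - 1\right)^{2} - 46518 = \left(\left(17 + 0\right) \left(-3 + \left(- \frac{3}{4} + 3\right)^{2}\right) 2 - 1\right)^{2} - 46518 = \left(17 \left(-3 + \left(\frac{9}{4}\right)^{2}\right) 2 - 1\right)^{2} - 46518 = \left(17 \left(-3 + \frac{81}{16}\right) 2 - 1\right)^{2} - 46518 = \left(17 \cdot \frac{33}{16} \cdot 2 - 1\right)^{2} - 46518 = \left(\frac{561}{16} \cdot 2 - 1\right)^{2} - 46518 = \left(\frac{561}{8} - 1\right)^{2} - 46518 = \left(\frac{553}{8}\right)^{2} - 46518 = \frac{305809}{64} - 46518 = - \frac{2671343}{64}$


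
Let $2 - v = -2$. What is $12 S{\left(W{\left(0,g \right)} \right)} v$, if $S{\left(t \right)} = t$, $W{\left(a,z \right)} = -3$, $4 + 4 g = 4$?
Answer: $-144$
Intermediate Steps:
$g = 0$ ($g = -1 + \frac{1}{4} \cdot 4 = -1 + 1 = 0$)
$v = 4$ ($v = 2 - -2 = 2 + 2 = 4$)
$12 S{\left(W{\left(0,g \right)} \right)} v = 12 \left(\left(-3\right) 4\right) = 12 \left(-12\right) = -144$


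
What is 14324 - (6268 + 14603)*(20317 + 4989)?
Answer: -528147202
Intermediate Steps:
14324 - (6268 + 14603)*(20317 + 4989) = 14324 - 20871*25306 = 14324 - 1*528161526 = 14324 - 528161526 = -528147202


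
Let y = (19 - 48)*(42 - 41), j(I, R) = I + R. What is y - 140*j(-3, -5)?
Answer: 1091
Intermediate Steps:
y = -29 (y = -29*1 = -29)
y - 140*j(-3, -5) = -29 - 140*(-3 - 5) = -29 - 140*(-8) = -29 + 1120 = 1091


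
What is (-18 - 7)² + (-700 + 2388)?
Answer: 2313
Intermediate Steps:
(-18 - 7)² + (-700 + 2388) = (-25)² + 1688 = 625 + 1688 = 2313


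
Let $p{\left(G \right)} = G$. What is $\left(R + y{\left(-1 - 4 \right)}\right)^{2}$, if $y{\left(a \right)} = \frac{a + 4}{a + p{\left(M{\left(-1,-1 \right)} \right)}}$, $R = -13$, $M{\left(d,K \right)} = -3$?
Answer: $\frac{10609}{64} \approx 165.77$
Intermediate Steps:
$y{\left(a \right)} = \frac{4 + a}{-3 + a}$ ($y{\left(a \right)} = \frac{a + 4}{a - 3} = \frac{4 + a}{-3 + a}$)
$\left(R + y{\left(-1 - 4 \right)}\right)^{2} = \left(-13 + \frac{4 - 5}{-3 - 5}\right)^{2} = \left(-13 + \frac{1}{-8} \left(-1\right)\right)^{2} = \left(-13 - - \frac{1}{8}\right)^{2} = \left(-13 + \frac{1}{8}\right)^{2} = \left(- \frac{103}{8}\right)^{2} = \frac{10609}{64}$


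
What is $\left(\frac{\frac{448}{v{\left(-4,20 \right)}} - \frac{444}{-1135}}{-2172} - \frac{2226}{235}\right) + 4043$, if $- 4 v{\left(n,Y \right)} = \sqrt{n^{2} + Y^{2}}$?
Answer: $\frac{38945502734}{9655445} + \frac{56 \sqrt{26}}{7059} \approx 4033.6$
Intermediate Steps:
$v{\left(n,Y \right)} = - \frac{\sqrt{Y^{2} + n^{2}}}{4}$ ($v{\left(n,Y \right)} = - \frac{\sqrt{n^{2} + Y^{2}}}{4} = - \frac{\sqrt{Y^{2} + n^{2}}}{4}$)
$\left(\frac{\frac{448}{v{\left(-4,20 \right)}} - \frac{444}{-1135}}{-2172} - \frac{2226}{235}\right) + 4043 = \left(\frac{\frac{448}{\left(- \frac{1}{4}\right) \sqrt{20^{2} + \left(-4\right)^{2}}} - \frac{444}{-1135}}{-2172} - \frac{2226}{235}\right) + 4043 = \left(\left(\frac{448}{\left(- \frac{1}{4}\right) \sqrt{400 + 16}} - - \frac{444}{1135}\right) \left(- \frac{1}{2172}\right) - \frac{2226}{235}\right) + 4043 = \left(\left(\frac{448}{\left(- \frac{1}{4}\right) \sqrt{416}} + \frac{444}{1135}\right) \left(- \frac{1}{2172}\right) - \frac{2226}{235}\right) + 4043 = \left(\left(\frac{448}{\left(- \frac{1}{4}\right) 4 \sqrt{26}} + \frac{444}{1135}\right) \left(- \frac{1}{2172}\right) - \frac{2226}{235}\right) + 4043 = \left(\left(\frac{448}{\left(-1\right) \sqrt{26}} + \frac{444}{1135}\right) \left(- \frac{1}{2172}\right) - \frac{2226}{235}\right) + 4043 = \left(\left(448 \left(- \frac{\sqrt{26}}{26}\right) + \frac{444}{1135}\right) \left(- \frac{1}{2172}\right) - \frac{2226}{235}\right) + 4043 = \left(\left(- \frac{224 \sqrt{26}}{13} + \frac{444}{1135}\right) \left(- \frac{1}{2172}\right) - \frac{2226}{235}\right) + 4043 = \left(\left(\frac{444}{1135} - \frac{224 \sqrt{26}}{13}\right) \left(- \frac{1}{2172}\right) - \frac{2226}{235}\right) + 4043 = \left(\left(- \frac{37}{205435} + \frac{56 \sqrt{26}}{7059}\right) - \frac{2226}{235}\right) + 4043 = \left(- \frac{91461401}{9655445} + \frac{56 \sqrt{26}}{7059}\right) + 4043 = \frac{38945502734}{9655445} + \frac{56 \sqrt{26}}{7059}$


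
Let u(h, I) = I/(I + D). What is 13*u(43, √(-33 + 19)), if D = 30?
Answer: 13*√14/(√14 - 30*I) ≈ 0.19912 + 1.5965*I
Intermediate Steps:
u(h, I) = I/(30 + I) (u(h, I) = I/(I + 30) = I/(30 + I))
13*u(43, √(-33 + 19)) = 13*(√(-33 + 19)/(30 + √(-33 + 19))) = 13*(√(-14)/(30 + √(-14))) = 13*((I*√14)/(30 + I*√14)) = 13*(I*√14/(30 + I*√14)) = 13*I*√14/(30 + I*√14)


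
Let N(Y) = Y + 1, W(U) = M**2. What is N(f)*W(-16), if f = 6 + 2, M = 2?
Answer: 36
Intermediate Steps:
f = 8
W(U) = 4 (W(U) = 2**2 = 4)
N(Y) = 1 + Y
N(f)*W(-16) = (1 + 8)*4 = 9*4 = 36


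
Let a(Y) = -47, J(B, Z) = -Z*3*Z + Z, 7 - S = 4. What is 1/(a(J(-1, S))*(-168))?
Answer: 1/7896 ≈ 0.00012665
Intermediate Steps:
S = 3 (S = 7 - 1*4 = 7 - 4 = 3)
J(B, Z) = Z - 3*Z² (J(B, Z) = -3*Z*Z + Z = -3*Z² + Z = Z - 3*Z²)
1/(a(J(-1, S))*(-168)) = 1/(-47*(-168)) = 1/7896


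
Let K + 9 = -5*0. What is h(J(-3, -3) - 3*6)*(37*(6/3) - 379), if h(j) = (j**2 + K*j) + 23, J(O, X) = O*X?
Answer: -56425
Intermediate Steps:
K = -9 (K = -9 - 5*0 = -9 + 0 = -9)
h(j) = 23 + j**2 - 9*j (h(j) = (j**2 - 9*j) + 23 = 23 + j**2 - 9*j)
h(J(-3, -3) - 3*6)*(37*(6/3) - 379) = (23 + (-3*(-3) - 3*6)**2 - 9*(-3*(-3) - 3*6))*(37*(6/3) - 379) = (23 + (9 - 18)**2 - 9*(9 - 18))*(37*(6*(1/3)) - 379) = (23 + (-9)**2 - 9*(-9))*(37*2 - 379) = (23 + 81 + 81)*(74 - 379) = 185*(-305) = -56425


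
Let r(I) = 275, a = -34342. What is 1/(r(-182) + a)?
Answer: -1/34067 ≈ -2.9354e-5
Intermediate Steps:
1/(r(-182) + a) = 1/(275 - 34342) = 1/(-34067) = -1/34067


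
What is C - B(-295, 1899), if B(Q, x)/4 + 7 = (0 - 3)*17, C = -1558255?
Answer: -1558023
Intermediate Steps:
B(Q, x) = -232 (B(Q, x) = -28 + 4*((0 - 3)*17) = -28 + 4*(-3*17) = -28 + 4*(-51) = -28 - 204 = -232)
C - B(-295, 1899) = -1558255 - 1*(-232) = -1558255 + 232 = -1558023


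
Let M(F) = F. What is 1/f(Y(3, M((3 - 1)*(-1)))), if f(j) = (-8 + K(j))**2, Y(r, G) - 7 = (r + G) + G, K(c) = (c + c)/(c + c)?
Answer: 1/49 ≈ 0.020408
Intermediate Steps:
K(c) = 1 (K(c) = (2*c)/((2*c)) = (2*c)*(1/(2*c)) = 1)
Y(r, G) = 7 + r + 2*G (Y(r, G) = 7 + ((r + G) + G) = 7 + ((G + r) + G) = 7 + (r + 2*G) = 7 + r + 2*G)
f(j) = 49 (f(j) = (-8 + 1)**2 = (-7)**2 = 49)
1/f(Y(3, M((3 - 1)*(-1)))) = 1/49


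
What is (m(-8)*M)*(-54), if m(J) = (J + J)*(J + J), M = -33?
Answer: 456192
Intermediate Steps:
m(J) = 4*J² (m(J) = (2*J)*(2*J) = 4*J²)
(m(-8)*M)*(-54) = ((4*(-8)²)*(-33))*(-54) = ((4*64)*(-33))*(-54) = (256*(-33))*(-54) = -8448*(-54) = 456192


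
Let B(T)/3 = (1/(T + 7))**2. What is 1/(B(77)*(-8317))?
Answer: -2352/8317 ≈ -0.28279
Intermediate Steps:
B(T) = 3/(7 + T)**2 (B(T) = 3*(1/(T + 7))**2 = 3*(1/(7 + T))**2 = 3/(7 + T)**2)
1/(B(77)*(-8317)) = 1/((3/(7 + 77)**2)*(-8317)) = -1/8317/(3/84**2) = -1/8317/(3*(1/7056)) = -1/8317/(1/2352) = 2352*(-1/8317) = -2352/8317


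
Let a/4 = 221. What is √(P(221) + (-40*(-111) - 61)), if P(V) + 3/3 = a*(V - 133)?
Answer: 3*√9130 ≈ 286.65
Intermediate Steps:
a = 884 (a = 4*221 = 884)
P(V) = -117573 + 884*V (P(V) = -1 + 884*(V - 133) = -1 + 884*(-133 + V) = -1 + (-117572 + 884*V) = -117573 + 884*V)
√(P(221) + (-40*(-111) - 61)) = √((-117573 + 884*221) + (-40*(-111) - 61)) = √((-117573 + 195364) + (4440 - 61)) = √(77791 + 4379) = √82170 = 3*√9130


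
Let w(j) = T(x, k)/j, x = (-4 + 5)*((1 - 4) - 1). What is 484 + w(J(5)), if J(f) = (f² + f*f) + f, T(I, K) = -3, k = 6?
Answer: 26617/55 ≈ 483.95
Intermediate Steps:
x = -4 (x = 1*(-3 - 1) = 1*(-4) = -4)
J(f) = f + 2*f² (J(f) = (f² + f²) + f = 2*f² + f = f + 2*f²)
w(j) = -3/j
484 + w(J(5)) = 484 - 3*1/(5*(1 + 2*5)) = 484 - 3*1/(5*(1 + 10)) = 484 - 3/(5*11) = 484 - 3/55 = 26617/55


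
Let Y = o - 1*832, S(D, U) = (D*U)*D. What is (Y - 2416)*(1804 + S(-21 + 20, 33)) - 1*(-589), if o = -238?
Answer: -6403193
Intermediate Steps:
S(D, U) = U*D²
Y = -1070 (Y = -238 - 1*832 = -238 - 832 = -1070)
(Y - 2416)*(1804 + S(-21 + 20, 33)) - 1*(-589) = (-1070 - 2416)*(1804 + 33*(-21 + 20)²) - 1*(-589) = -3486*(1804 + 33*(-1)²) + 589 = -3486*(1804 + 33*1) + 589 = -3486*(1804 + 33) + 589 = -3486*1837 + 589 = -6403782 + 589 = -6403193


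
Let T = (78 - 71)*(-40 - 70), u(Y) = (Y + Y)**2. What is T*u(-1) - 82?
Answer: -3162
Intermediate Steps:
u(Y) = 4*Y**2 (u(Y) = (2*Y)**2 = 4*Y**2)
T = -770 (T = 7*(-110) = -770)
T*u(-1) - 82 = -3080*(-1)**2 - 82 = -3080 - 82 = -3162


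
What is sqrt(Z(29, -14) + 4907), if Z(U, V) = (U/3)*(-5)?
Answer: 4*sqrt(2733)/3 ≈ 69.704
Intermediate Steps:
Z(U, V) = -5*U/3 (Z(U, V) = (U*(1/3))*(-5) = (U/3)*(-5) = -5*U/3)
sqrt(Z(29, -14) + 4907) = sqrt(-5/3*29 + 4907) = sqrt(-145/3 + 4907) = sqrt(14576/3) = 4*sqrt(2733)/3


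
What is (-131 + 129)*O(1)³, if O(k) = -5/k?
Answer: 250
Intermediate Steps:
(-131 + 129)*O(1)³ = (-131 + 129)*(-5/1)³ = -2*(-5*1)³ = -2*(-5)³ = -2*(-125) = 250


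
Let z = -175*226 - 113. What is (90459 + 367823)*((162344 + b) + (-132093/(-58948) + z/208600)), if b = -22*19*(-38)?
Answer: 125547226296137125579/1537069100 ≈ 8.1680e+10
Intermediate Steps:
z = -39663 (z = -39550 - 113 = -39663)
b = 15884 (b = -418*(-38) = 15884)
(90459 + 367823)*((162344 + b) + (-132093/(-58948) + z/208600)) = (90459 + 367823)*((162344 + 15884) + (-132093/(-58948) - 39663/208600)) = 458282*(178228 + (-132093*(-1/58948) - 39663*1/208600)) = 458282*(178228 + (132093/58948 - 39663/208600)) = 458282*(178228 + 6304136319/3074138200) = 458282*(547903807245919/3074138200) = 125547226296137125579/1537069100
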